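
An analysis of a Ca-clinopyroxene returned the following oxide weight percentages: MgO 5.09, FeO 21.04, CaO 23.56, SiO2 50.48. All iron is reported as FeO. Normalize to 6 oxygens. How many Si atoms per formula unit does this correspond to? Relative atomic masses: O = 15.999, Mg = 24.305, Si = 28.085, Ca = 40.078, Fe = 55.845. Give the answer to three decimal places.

2.001 Si apfu

5.09 wt% MgO ÷ 40.304 g/mol = 0.12629 mol, giving 0.12629 Mg and 0.12629 O.
21.04 wt% FeO ÷ 71.844 g/mol = 0.29286 mol, giving 0.29286 Fe and 0.29286 O.
23.56 wt% CaO ÷ 56.077 g/mol = 0.42014 mol, giving 0.42014 Ca and 0.42014 O.
50.48 wt% SiO2 ÷ 60.083 g/mol = 0.84017 mol, giving 0.84017 Si and 1.68034 O.
Oxygen sums to 2.51963; scaling by 6/2.51963 = 2.38130 puts the formula on 6 O.
Si: 0.84017 × 2.38130 = 2.001 atoms per formula unit.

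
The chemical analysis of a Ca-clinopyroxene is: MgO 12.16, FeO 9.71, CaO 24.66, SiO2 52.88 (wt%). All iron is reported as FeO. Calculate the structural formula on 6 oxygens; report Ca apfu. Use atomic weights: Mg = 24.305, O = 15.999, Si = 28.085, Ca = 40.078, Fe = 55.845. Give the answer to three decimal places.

MgO: 12.16/40.304 = 0.30171 mol → 0.30171 mol Mg, 0.30171 mol O.
FeO: 9.71/71.844 = 0.13515 mol → 0.13515 mol Fe, 0.13515 mol O.
CaO: 24.66/56.077 = 0.43975 mol → 0.43975 mol Ca, 0.43975 mol O.
SiO2: 52.88/60.083 = 0.88012 mol → 0.88012 mol Si, 1.76024 mol O.
Total oxygen = 2.63685 mol. Normalization factor = 6/2.63685 = 2.27544.
Ca per 6 O = 0.43975 × 2.27544 = 1.001.

1.001 Ca apfu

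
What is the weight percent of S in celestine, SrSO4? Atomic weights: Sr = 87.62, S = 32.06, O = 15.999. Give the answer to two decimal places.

17.45 wt%

M(SrSO4) = 183.676 g/mol.
S contributes 1 × 32.06 = 32.060 g per mole.
32.060/183.676 = 0.1745 → 17.45%.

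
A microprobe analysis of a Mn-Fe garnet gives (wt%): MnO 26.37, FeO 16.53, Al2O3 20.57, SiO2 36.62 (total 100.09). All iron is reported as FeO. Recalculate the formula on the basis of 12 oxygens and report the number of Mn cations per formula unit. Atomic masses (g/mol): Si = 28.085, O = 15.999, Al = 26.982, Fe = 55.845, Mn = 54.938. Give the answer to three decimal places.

1.839 Mn apfu

26.37 wt% MnO ÷ 70.937 g/mol = 0.37174 mol, giving 0.37174 Mn and 0.37174 O.
16.53 wt% FeO ÷ 71.844 g/mol = 0.23008 mol, giving 0.23008 Fe and 0.23008 O.
20.57 wt% Al2O3 ÷ 101.961 g/mol = 0.20174 mol, giving 0.40348 Al and 0.60522 O.
36.62 wt% SiO2 ÷ 60.083 g/mol = 0.60949 mol, giving 0.60949 Si and 1.21898 O.
Oxygen sums to 2.42602; scaling by 12/2.42602 = 4.94637 puts the formula on 12 O.
Mn: 0.37174 × 4.94637 = 1.839 atoms per formula unit.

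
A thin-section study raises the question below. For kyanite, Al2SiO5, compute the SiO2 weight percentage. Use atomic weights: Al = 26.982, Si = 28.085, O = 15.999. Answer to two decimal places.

M(Al2SiO5) = 162.044 g/mol; M(SiO2) = 60.083 g/mol.
Moles SiO2 per formula unit = 1 Si ÷ 1 = 1.0000.
SiO2 fraction = (1.0000 × 60.083) / 162.044 = 60.083/162.044 = 0.3708.

37.08 wt%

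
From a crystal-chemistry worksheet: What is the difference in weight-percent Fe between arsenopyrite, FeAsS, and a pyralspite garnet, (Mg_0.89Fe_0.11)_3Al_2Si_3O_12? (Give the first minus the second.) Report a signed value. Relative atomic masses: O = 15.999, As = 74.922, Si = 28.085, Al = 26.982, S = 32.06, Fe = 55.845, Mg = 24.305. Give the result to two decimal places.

29.84 percentage points

First mineral: 55.845 g Fe in 162.827 g formula = 34.30 wt% Fe.
Second mineral: 18.429 g Fe in 413.530 g formula = 4.46 wt% Fe.
34.30% − 4.46% gives a difference of 29.84 percentage points.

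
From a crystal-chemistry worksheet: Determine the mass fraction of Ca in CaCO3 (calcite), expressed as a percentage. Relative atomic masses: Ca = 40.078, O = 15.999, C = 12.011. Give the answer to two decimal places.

40.04 weight percent

Formula mass = 1·40.078 + 1·12.011 + 3·15.999 = 100.086 g/mol, of which 40.078 g is Ca.
So Ca makes up 40.078/100.086 = 0.4004 of the mass, i.e. 40.04%.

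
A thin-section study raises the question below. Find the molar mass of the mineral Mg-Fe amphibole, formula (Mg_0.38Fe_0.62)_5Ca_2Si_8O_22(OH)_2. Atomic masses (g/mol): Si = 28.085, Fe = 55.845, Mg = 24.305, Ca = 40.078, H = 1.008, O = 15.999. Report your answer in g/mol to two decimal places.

910.13 g/mol

M = 1.90·24.305 + 3.10·55.845 + 2·40.078 + 8·28.085 + 24·15.999 + 2·1.008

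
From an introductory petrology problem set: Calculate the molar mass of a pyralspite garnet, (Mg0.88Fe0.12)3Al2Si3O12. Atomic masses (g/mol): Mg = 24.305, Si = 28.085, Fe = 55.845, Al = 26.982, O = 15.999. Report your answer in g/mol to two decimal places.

The formula mass is the sum 2.64*24.305 + 0.36*55.845 + 2*26.982 + 3*28.085 + 12*15.999.

414.48 g/mol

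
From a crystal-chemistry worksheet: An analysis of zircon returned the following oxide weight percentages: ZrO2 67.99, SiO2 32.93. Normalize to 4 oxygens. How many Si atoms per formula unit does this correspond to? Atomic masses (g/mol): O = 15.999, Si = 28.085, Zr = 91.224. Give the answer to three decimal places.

0.997 Si apfu

ZrO2 (M=123.222): mol = 0.55177; Zr = 0.55177, O = 1.10354.
SiO2 (M=60.083): mol = 0.54808; Si = 0.54808, O = 1.09616.
ΣO = 2.19970; factor = 4/ΣO = 1.81843.
Si apfu = 0.54808 × 1.81843 = 0.997.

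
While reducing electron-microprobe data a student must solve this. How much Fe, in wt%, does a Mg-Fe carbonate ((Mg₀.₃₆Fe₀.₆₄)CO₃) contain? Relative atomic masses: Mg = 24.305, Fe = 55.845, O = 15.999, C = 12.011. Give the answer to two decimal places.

34.20 wt%

M((Mg₀.₃₆Fe₀.₆₄)CO₃) = 104.499 g/mol.
Fe contributes 0.64 × 55.845 = 35.741 g per mole.
35.741/104.499 = 0.3420 → 34.20%.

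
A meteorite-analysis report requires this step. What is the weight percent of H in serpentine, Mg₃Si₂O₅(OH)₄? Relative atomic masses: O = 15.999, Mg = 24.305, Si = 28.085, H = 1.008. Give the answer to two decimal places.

1.46 wt%

Molar mass of Mg₃Si₂O₅(OH)₄: 3·24.305 + 2·28.085 + 9·15.999 + 4·1.008 = 277.108 g/mol.
Mass of H per formula unit: 4 × 1.008 = 4.032 g.
Weight fraction H = 4.032 / 277.108 = 0.0146.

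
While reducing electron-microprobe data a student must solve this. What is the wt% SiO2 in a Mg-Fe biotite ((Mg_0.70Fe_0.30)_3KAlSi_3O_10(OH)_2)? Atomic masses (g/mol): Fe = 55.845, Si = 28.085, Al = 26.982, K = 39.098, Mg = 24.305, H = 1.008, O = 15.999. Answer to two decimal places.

M((Mg_0.70Fe_0.30)_3KAlSi_3O_10(OH)_2) = 445.640 g/mol; M(SiO2) = 60.083 g/mol.
Moles SiO2 per formula unit = 3 Si ÷ 1 = 3.0000.
SiO2 fraction = (3.0000 × 60.083) / 445.640 = 180.249/445.640 = 0.4045.

40.45 wt%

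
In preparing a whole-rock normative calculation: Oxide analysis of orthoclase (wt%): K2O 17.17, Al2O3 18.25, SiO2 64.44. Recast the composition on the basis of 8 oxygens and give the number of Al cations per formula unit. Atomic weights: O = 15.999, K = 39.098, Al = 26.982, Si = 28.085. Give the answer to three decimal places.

K2O: 17.17/94.195 = 0.18228 mol → 0.36456 mol K, 0.18228 mol O.
Al2O3: 18.25/101.961 = 0.17899 mol → 0.35798 mol Al, 0.53697 mol O.
SiO2: 64.44/60.083 = 1.07252 mol → 1.07252 mol Si, 2.14504 mol O.
Total oxygen = 2.86429 mol. Normalization factor = 8/2.86429 = 2.79301.
Al per 8 O = 0.35798 × 2.79301 = 1.000.

1.000 Al apfu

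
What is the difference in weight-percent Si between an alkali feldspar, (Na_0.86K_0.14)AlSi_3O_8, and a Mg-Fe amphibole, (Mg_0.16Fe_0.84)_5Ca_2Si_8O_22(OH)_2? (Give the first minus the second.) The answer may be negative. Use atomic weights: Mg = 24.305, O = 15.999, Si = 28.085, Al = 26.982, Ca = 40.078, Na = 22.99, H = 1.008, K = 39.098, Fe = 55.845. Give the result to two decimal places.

8.08 percentage points

M((Na_0.86K_0.14)AlSi_3O_8) = 264.474 g/mol, so wt% Si = 84.255/264.474 × 100 = 31.86%.
M((Mg_0.16Fe_0.84)_5Ca_2Si_8O_22(OH)_2) = 944.821 g/mol, so wt% Si = 224.680/944.821 × 100 = 23.78%.
31.86 − 23.78 = 8.08 pp.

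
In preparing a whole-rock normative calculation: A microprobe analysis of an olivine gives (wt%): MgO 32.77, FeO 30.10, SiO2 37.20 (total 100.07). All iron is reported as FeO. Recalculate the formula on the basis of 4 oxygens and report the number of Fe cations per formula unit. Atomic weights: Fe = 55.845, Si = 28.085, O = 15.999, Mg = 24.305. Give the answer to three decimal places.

32.77 wt% MgO ÷ 40.304 g/mol = 0.81307 mol, giving 0.81307 Mg and 0.81307 O.
30.10 wt% FeO ÷ 71.844 g/mol = 0.41896 mol, giving 0.41896 Fe and 0.41896 O.
37.20 wt% SiO2 ÷ 60.083 g/mol = 0.61914 mol, giving 0.61914 Si and 1.23828 O.
Oxygen sums to 2.47031; scaling by 4/2.47031 = 1.61923 puts the formula on 4 O.
Fe: 0.41896 × 1.61923 = 0.678 atoms per formula unit.

0.678 Fe apfu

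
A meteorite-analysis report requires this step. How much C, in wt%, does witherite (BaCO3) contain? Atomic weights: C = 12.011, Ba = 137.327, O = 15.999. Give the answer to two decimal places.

6.09 wt%

Formula mass = 1·137.327 + 1·12.011 + 3·15.999 = 197.335 g/mol, of which 12.011 g is C.
So C makes up 12.011/197.335 = 0.0609 of the mass, i.e. 6.09%.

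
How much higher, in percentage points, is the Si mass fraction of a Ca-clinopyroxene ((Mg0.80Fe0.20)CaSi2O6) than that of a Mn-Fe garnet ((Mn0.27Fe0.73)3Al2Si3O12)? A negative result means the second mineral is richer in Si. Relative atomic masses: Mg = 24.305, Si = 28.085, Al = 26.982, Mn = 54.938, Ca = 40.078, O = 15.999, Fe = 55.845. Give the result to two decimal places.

M((Mg0.80Fe0.20)CaSi2O6) = 222.855 g/mol, so wt% Si = 56.170/222.855 × 100 = 25.20%.
M((Mn0.27Fe0.73)3Al2Si3O12) = 497.007 g/mol, so wt% Si = 84.255/497.007 × 100 = 16.95%.
25.20 − 16.95 = 8.25 pp.

8.25 percentage points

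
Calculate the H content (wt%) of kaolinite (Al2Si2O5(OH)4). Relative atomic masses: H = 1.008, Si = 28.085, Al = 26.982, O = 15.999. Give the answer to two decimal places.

1.56 wt%

Formula mass = 2·26.982 + 2·28.085 + 9·15.999 + 4·1.008 = 258.157 g/mol, of which 4.032 g is H.
So H makes up 4.032/258.157 = 0.0156 of the mass, i.e. 1.56%.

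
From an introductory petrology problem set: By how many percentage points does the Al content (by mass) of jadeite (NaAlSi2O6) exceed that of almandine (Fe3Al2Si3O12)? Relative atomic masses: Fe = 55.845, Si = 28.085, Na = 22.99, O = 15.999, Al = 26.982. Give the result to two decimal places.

First mineral: 26.982 g Al in 202.136 g formula = 13.35 wt% Al.
Second mineral: 53.964 g Al in 497.742 g formula = 10.84 wt% Al.
13.35% − 10.84% gives a difference of 2.51 percentage points.

2.51 percentage points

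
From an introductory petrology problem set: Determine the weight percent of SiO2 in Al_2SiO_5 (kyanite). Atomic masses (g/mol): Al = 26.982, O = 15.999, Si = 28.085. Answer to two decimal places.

Formula mass = 162.044 g/mol.
1 Si → 1.0000 mol SiO2 per formula unit; M(SiO2) = 60.083, so SiO2 mass = 60.083 g.
60.083/162.044 × 100 = 37.08 wt%.

37.08 wt%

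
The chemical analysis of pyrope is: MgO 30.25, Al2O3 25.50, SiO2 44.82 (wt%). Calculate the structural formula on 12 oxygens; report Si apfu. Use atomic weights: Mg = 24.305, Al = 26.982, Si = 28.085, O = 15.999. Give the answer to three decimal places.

MgO: 30.25/40.304 = 0.75055 mol → 0.75055 mol Mg, 0.75055 mol O.
Al2O3: 25.50/101.961 = 0.25010 mol → 0.50020 mol Al, 0.75030 mol O.
SiO2: 44.82/60.083 = 0.74597 mol → 0.74597 mol Si, 1.49194 mol O.
Total oxygen = 2.99279 mol. Normalization factor = 12/2.99279 = 4.00964.
Si per 12 O = 0.74597 × 4.00964 = 2.991.

2.991 Si apfu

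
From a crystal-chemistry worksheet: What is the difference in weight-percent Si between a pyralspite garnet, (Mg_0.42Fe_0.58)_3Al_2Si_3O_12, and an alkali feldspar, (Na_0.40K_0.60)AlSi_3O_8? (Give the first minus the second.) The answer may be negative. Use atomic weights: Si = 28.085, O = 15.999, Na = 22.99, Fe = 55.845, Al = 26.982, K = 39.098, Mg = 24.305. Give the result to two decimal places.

M((Mg_0.42Fe_0.58)_3Al_2Si_3O_12) = 458.002 g/mol, so wt% Si = 84.255/458.002 × 100 = 18.40%.
M((Na_0.40K_0.60)AlSi_3O_8) = 271.884 g/mol, so wt% Si = 84.255/271.884 × 100 = 30.99%.
18.40 − 30.99 = -12.59 pp.

-12.59 percentage points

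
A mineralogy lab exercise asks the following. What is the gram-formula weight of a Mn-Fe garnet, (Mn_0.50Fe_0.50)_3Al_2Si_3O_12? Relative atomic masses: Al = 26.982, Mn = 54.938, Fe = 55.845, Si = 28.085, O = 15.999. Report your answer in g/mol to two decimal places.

Mn: 1.50 × 54.938 = 82.4070
Fe: 1.50 × 55.845 = 83.7675
Al: 2 × 26.982 = 53.9640
Si: 3 × 28.085 = 84.2550
O: 12 × 15.999 = 191.9880
Summing the contributions gives the formula mass.

496.38 g/mol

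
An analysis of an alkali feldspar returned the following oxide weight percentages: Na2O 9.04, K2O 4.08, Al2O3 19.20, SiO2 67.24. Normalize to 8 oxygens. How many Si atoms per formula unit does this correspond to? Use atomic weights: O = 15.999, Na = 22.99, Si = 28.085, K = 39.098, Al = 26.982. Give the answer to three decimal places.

Na2O (M=61.979): mol = 0.14586; Na = 0.29172, O = 0.14586.
K2O (M=94.195): mol = 0.04331; K = 0.08662, O = 0.04331.
Al2O3 (M=101.961): mol = 0.18831; Al = 0.37662, O = 0.56493.
SiO2 (M=60.083): mol = 1.11912; Si = 1.11912, O = 2.23824.
ΣO = 2.99234; factor = 8/ΣO = 2.67349.
Si apfu = 1.11912 × 2.67349 = 2.992.

2.992 Si apfu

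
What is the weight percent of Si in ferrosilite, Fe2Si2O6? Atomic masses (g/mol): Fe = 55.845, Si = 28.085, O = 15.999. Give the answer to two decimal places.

21.29 wt%

Formula mass = 2×55.845 + 2×28.085 + 6×15.999 = 263.854 g/mol, of which 56.170 g is Si.
So Si makes up 56.170/263.854 = 0.2129 of the mass, i.e. 21.29%.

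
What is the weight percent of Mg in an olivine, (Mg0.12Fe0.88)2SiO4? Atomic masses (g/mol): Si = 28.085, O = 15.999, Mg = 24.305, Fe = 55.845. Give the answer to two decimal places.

Molar mass of (Mg0.12Fe0.88)2SiO4: 0.24×24.305 + 1.76×55.845 + 1×28.085 + 4×15.999 = 196.201 g/mol.
Mass of Mg per formula unit: 0.24 × 24.305 = 5.833 g.
Weight fraction Mg = 5.833 / 196.201 = 0.0297.

2.97 wt%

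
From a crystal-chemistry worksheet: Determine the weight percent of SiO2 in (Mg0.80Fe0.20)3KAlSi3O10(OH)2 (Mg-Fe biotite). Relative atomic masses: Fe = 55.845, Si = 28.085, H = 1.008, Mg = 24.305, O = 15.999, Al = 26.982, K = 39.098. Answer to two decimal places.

Molar mass of (Mg0.80Fe0.20)3KAlSi3O10(OH)2 = 2.40×24.305 + 0.60×55.845 + 1×39.098 + 1×26.982 + 3×28.085 + 12×15.999 + 2×1.008 = 436.178 g/mol.
Each formula unit contains 3 Si, equivalent to 3/1 = 3.0000 mol SiO2.
M(SiO2) = 1×28.085 + 2×15.999 = 60.083 g/mol.
Mass of SiO2 per formula unit = 3.0000 × 60.083 = 180.249 g.
SiO2 wt% = 180.249 / 436.178 × 100 = 41.32%.

41.32 wt%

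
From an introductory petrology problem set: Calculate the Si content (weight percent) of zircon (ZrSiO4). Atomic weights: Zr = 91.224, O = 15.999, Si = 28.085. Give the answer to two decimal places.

15.32 weight percent

Formula mass = 1*91.224 + 1*28.085 + 4*15.999 = 183.305 g/mol, of which 28.085 g is Si.
So Si makes up 28.085/183.305 = 0.1532 of the mass, i.e. 15.32%.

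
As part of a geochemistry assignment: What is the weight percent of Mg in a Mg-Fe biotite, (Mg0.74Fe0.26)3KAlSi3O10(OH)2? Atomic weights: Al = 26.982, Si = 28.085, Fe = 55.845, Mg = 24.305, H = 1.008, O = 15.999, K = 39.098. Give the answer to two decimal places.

12.21 mass %

M((Mg0.74Fe0.26)3KAlSi3O10(OH)2) = 441.855 g/mol.
Mg contributes 2.22 × 24.305 = 53.957 g per mole.
53.957/441.855 = 0.1221 → 12.21%.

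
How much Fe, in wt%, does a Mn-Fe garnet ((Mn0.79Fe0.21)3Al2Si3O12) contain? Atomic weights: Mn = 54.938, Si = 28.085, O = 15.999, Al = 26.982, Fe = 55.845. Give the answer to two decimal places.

7.10 wt%

M((Mn0.79Fe0.21)3Al2Si3O12) = 495.592 g/mol.
Fe contributes 0.63 × 55.845 = 35.182 g per mole.
35.182/495.592 = 0.0710 → 7.10%.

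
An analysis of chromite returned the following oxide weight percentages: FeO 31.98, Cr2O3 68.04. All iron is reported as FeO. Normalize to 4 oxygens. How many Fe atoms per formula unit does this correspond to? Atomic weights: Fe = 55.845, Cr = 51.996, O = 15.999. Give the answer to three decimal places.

31.98 wt% FeO ÷ 71.844 g/mol = 0.44513 mol, giving 0.44513 Fe and 0.44513 O.
68.04 wt% Cr2O3 ÷ 151.989 g/mol = 0.44766 mol, giving 0.89532 Cr and 1.34298 O.
Oxygen sums to 1.78811; scaling by 4/1.78811 = 2.23700 puts the formula on 4 O.
Fe: 0.44513 × 2.23700 = 0.996 atoms per formula unit.

0.996 Fe apfu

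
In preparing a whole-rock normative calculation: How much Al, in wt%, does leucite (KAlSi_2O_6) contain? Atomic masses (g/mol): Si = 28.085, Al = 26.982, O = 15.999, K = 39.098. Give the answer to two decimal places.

Molar mass of KAlSi_2O_6: 1*39.098 + 1*26.982 + 2*28.085 + 6*15.999 = 218.244 g/mol.
Mass of Al per formula unit: 1 × 26.982 = 26.982 g.
Weight fraction Al = 26.982 / 218.244 = 0.1236.

12.36 wt%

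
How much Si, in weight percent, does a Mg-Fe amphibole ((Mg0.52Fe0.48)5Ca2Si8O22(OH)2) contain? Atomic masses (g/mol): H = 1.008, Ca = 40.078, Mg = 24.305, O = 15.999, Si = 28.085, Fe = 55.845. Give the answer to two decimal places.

25.30 weight percent

M((Mg0.52Fe0.48)5Ca2Si8O22(OH)2) = 888.049 g/mol.
Si contributes 8 × 28.085 = 224.680 g per mole.
224.680/888.049 = 0.2530 → 25.30%.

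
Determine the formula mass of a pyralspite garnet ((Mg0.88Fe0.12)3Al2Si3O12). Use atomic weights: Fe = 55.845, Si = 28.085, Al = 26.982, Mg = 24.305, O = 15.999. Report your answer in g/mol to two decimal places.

The formula mass is the sum 2.64(24.305) + 0.36(55.845) + 2(26.982) + 3(28.085) + 12(15.999).

414.48 g/mol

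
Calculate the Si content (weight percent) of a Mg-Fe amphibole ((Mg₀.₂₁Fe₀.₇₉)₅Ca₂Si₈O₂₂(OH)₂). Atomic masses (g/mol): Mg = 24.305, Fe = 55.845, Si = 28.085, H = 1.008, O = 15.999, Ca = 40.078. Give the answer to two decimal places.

23.98 weight percent

Formula mass = 1.05×24.305 + 3.95×55.845 + 2×40.078 + 8×28.085 + 24×15.999 + 2×1.008 = 936.936 g/mol, of which 224.680 g is Si.
So Si makes up 224.680/936.936 = 0.2398 of the mass, i.e. 23.98%.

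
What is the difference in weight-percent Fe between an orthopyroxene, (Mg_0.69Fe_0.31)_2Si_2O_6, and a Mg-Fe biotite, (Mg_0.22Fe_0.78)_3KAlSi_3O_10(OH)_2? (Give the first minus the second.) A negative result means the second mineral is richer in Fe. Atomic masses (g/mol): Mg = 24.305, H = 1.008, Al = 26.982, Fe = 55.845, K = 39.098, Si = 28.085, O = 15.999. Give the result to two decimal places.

-10.90 percentage points

Fe in (Mg_0.69Fe_0.31)_2Si_2O_6: molar mass 220.329 g/mol; 0.62×55.845 = 34.624 g → 15.71 wt%.
Fe in (Mg_0.22Fe_0.78)_3KAlSi_3O_10(OH)_2: molar mass 491.058 g/mol; 2.34×55.845 = 130.677 g → 26.61 wt%.
Difference = 15.71 − 26.61 = -10.90 percentage points.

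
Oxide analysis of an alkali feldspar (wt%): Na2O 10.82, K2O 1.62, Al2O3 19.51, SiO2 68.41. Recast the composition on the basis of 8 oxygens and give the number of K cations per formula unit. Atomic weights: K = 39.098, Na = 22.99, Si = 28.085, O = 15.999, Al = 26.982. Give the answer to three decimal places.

0.090 K apfu

10.82 wt% Na2O ÷ 61.979 g/mol = 0.17458 mol, giving 0.34916 Na and 0.17458 O.
1.62 wt% K2O ÷ 94.195 g/mol = 0.01720 mol, giving 0.03440 K and 0.01720 O.
19.51 wt% Al2O3 ÷ 101.961 g/mol = 0.19135 mol, giving 0.38270 Al and 0.57405 O.
68.41 wt% SiO2 ÷ 60.083 g/mol = 1.13859 mol, giving 1.13859 Si and 2.27718 O.
Oxygen sums to 3.04301; scaling by 8/3.04301 = 2.62898 puts the formula on 8 O.
K: 0.03440 × 2.62898 = 0.090 atoms per formula unit.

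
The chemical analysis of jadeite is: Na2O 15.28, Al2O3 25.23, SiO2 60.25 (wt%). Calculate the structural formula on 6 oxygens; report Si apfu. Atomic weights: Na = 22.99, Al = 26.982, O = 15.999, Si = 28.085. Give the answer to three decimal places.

15.28 wt% Na2O ÷ 61.979 g/mol = 0.24654 mol, giving 0.49308 Na and 0.24654 O.
25.23 wt% Al2O3 ÷ 101.961 g/mol = 0.24745 mol, giving 0.49490 Al and 0.74235 O.
60.25 wt% SiO2 ÷ 60.083 g/mol = 1.00278 mol, giving 1.00278 Si and 2.00556 O.
Oxygen sums to 2.99445; scaling by 6/2.99445 = 2.00371 puts the formula on 6 O.
Si: 1.00278 × 2.00371 = 2.009 atoms per formula unit.

2.009 Si apfu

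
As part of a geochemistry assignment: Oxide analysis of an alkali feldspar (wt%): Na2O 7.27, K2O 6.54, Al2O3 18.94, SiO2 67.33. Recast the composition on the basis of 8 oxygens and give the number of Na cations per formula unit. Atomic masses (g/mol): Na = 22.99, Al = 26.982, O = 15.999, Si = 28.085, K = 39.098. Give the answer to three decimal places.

Na2O: 7.27/61.979 = 0.11730 mol → 0.23460 mol Na, 0.11730 mol O.
K2O: 6.54/94.195 = 0.06943 mol → 0.13886 mol K, 0.06943 mol O.
Al2O3: 18.94/101.961 = 0.18576 mol → 0.37152 mol Al, 0.55728 mol O.
SiO2: 67.33/60.083 = 1.12062 mol → 1.12062 mol Si, 2.24124 mol O.
Total oxygen = 2.98525 mol. Normalization factor = 8/2.98525 = 2.67984.
Na per 8 O = 0.23460 × 2.67984 = 0.629.

0.629 Na apfu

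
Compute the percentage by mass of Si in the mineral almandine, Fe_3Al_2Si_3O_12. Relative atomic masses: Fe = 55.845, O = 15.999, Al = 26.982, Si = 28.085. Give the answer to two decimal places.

16.93 weight percent

Formula mass = 3·55.845 + 2·26.982 + 3·28.085 + 12·15.999 = 497.742 g/mol, of which 84.255 g is Si.
So Si makes up 84.255/497.742 = 0.1693 of the mass, i.e. 16.93%.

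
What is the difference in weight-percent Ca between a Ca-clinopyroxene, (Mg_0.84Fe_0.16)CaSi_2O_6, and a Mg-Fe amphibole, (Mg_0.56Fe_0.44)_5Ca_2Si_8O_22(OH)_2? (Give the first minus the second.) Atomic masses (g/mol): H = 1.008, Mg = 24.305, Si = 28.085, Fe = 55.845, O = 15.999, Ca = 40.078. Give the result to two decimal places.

9.00 percentage points

Ca in (Mg_0.84Fe_0.16)CaSi_2O_6: molar mass 221.593 g/mol; 1×40.078 = 40.078 g → 18.09 wt%.
Ca in (Mg_0.56Fe_0.44)_5Ca_2Si_8O_22(OH)_2: molar mass 881.741 g/mol; 2×40.078 = 80.156 g → 9.09 wt%.
Difference = 18.09 − 9.09 = 9.00 percentage points.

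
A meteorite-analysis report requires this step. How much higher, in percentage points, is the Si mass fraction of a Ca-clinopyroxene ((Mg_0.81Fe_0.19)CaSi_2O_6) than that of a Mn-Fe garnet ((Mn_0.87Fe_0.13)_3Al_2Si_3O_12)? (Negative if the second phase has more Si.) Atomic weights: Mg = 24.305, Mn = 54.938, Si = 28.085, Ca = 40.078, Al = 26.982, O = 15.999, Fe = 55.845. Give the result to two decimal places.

8.23 percentage points

M((Mg_0.81Fe_0.19)CaSi_2O_6) = 222.540 g/mol, so wt% Si = 56.170/222.540 × 100 = 25.24%.
M((Mn_0.87Fe_0.13)_3Al_2Si_3O_12) = 495.375 g/mol, so wt% Si = 84.255/495.375 × 100 = 17.01%.
25.24 − 17.01 = 8.23 pp.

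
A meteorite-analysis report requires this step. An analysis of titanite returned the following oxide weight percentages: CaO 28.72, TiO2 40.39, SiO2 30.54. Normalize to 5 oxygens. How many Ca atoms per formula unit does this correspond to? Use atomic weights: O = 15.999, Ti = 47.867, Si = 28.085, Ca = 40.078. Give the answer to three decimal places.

1.008 Ca apfu

28.72 wt% CaO ÷ 56.077 g/mol = 0.51215 mol, giving 0.51215 Ca and 0.51215 O.
40.39 wt% TiO2 ÷ 79.865 g/mol = 0.50573 mol, giving 0.50573 Ti and 1.01146 O.
30.54 wt% SiO2 ÷ 60.083 g/mol = 0.50830 mol, giving 0.50830 Si and 1.01660 O.
Oxygen sums to 2.54021; scaling by 5/2.54021 = 1.96834 puts the formula on 5 O.
Ca: 0.51215 × 1.96834 = 1.008 atoms per formula unit.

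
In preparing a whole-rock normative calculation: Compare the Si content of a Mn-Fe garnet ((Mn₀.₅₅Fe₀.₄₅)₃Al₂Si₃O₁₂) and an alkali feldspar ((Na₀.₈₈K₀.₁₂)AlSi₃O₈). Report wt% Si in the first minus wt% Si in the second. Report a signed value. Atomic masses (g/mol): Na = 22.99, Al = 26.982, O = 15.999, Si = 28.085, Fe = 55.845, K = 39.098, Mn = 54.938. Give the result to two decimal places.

-14.92 percentage points

Si in (Mn₀.₅₅Fe₀.₄₅)₃Al₂Si₃O₁₂: molar mass 496.245 g/mol; 3×28.085 = 84.255 g → 16.98 wt%.
Si in (Na₀.₈₈K₀.₁₂)AlSi₃O₈: molar mass 264.152 g/mol; 3×28.085 = 84.255 g → 31.90 wt%.
Difference = 16.98 − 31.90 = -14.92 percentage points.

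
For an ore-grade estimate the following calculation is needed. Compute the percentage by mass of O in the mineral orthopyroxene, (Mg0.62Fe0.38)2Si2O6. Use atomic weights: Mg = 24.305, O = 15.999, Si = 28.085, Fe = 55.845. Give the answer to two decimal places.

M((Mg0.62Fe0.38)2Si2O6) = 224.744 g/mol.
O contributes 6 × 15.999 = 95.994 g per mole.
95.994/224.744 = 0.4271 → 42.71%.

42.71 wt%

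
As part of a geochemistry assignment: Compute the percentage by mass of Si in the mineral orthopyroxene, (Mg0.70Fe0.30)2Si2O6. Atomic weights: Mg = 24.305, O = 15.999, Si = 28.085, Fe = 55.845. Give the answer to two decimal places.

25.57 mass %

M((Mg0.70Fe0.30)2Si2O6) = 219.698 g/mol.
Si contributes 2 × 28.085 = 56.170 g per mole.
56.170/219.698 = 0.2557 → 25.57%.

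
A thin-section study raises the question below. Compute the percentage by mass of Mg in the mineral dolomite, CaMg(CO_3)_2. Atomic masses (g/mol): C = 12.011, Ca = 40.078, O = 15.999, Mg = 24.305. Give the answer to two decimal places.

Formula mass = 1·40.078 + 1·24.305 + 2·12.011 + 6·15.999 = 184.399 g/mol, of which 24.305 g is Mg.
So Mg makes up 24.305/184.399 = 0.1318 of the mass, i.e. 13.18%.

13.18 weight percent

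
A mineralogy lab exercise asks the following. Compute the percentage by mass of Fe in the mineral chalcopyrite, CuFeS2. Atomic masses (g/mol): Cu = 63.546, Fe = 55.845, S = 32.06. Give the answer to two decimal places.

Molar mass of CuFeS2: 1·63.546 + 1·55.845 + 2·32.06 = 183.511 g/mol.
Mass of Fe per formula unit: 1 × 55.845 = 55.845 g.
Weight fraction Fe = 55.845 / 183.511 = 0.3043.

30.43 weight percent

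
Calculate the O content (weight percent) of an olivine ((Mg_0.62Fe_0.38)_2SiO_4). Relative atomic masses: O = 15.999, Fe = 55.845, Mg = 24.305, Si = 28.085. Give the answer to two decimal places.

38.87 weight percent

Formula mass = 1.24·24.305 + 0.76·55.845 + 1·28.085 + 4·15.999 = 164.661 g/mol, of which 63.996 g is O.
So O makes up 63.996/164.661 = 0.3887 of the mass, i.e. 38.87%.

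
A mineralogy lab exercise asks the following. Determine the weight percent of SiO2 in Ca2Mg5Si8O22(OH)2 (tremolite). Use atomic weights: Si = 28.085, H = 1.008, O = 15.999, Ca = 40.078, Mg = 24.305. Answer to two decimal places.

Formula mass = 812.353 g/mol.
8 Si → 8.0000 mol SiO2 per formula unit; M(SiO2) = 60.083, so SiO2 mass = 480.664 g.
480.664/812.353 × 100 = 59.17 wt%.

59.17 wt%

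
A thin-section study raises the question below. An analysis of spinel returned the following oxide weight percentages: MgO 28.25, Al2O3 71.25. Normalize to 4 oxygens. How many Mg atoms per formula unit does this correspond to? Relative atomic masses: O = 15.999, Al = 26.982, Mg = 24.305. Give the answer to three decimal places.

1.002 Mg apfu

28.25 wt% MgO ÷ 40.304 g/mol = 0.70092 mol, giving 0.70092 Mg and 0.70092 O.
71.25 wt% Al2O3 ÷ 101.961 g/mol = 0.69880 mol, giving 1.39760 Al and 2.09640 O.
Oxygen sums to 2.79732; scaling by 4/2.79732 = 1.42994 puts the formula on 4 O.
Mg: 0.70092 × 1.42994 = 1.002 atoms per formula unit.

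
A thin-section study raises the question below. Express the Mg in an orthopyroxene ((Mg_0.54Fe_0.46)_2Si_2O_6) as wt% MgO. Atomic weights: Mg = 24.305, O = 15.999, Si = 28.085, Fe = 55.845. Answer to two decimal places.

18.94 wt%

Molar mass of (Mg_0.54Fe_0.46)_2Si_2O_6 = 1.08·24.305 + 0.92·55.845 + 2·28.085 + 6·15.999 = 229.791 g/mol.
Each formula unit contains 1.08 Mg, equivalent to 1.08/1 = 1.0800 mol MgO.
M(MgO) = 1×24.305 + 1×15.999 = 40.304 g/mol.
Mass of MgO per formula unit = 1.0800 × 40.304 = 43.528 g.
MgO wt% = 43.528 / 229.791 × 100 = 18.94%.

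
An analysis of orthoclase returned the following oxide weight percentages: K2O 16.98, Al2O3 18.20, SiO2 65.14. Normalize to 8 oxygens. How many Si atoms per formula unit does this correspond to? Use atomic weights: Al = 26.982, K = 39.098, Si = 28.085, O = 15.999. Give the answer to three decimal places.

16.98 wt% K2O ÷ 94.195 g/mol = 0.18026 mol, giving 0.36052 K and 0.18026 O.
18.20 wt% Al2O3 ÷ 101.961 g/mol = 0.17850 mol, giving 0.35700 Al and 0.53550 O.
65.14 wt% SiO2 ÷ 60.083 g/mol = 1.08417 mol, giving 1.08417 Si and 2.16834 O.
Oxygen sums to 2.88410; scaling by 8/2.88410 = 2.77383 puts the formula on 8 O.
Si: 1.08417 × 2.77383 = 3.007 atoms per formula unit.

3.007 Si apfu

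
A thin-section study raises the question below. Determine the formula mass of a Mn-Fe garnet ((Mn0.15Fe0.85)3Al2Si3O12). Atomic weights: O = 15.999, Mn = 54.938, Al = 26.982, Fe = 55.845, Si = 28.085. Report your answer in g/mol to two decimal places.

M = 0.45*54.938 + 2.55*55.845 + 2*26.982 + 3*28.085 + 12*15.999

497.33 g/mol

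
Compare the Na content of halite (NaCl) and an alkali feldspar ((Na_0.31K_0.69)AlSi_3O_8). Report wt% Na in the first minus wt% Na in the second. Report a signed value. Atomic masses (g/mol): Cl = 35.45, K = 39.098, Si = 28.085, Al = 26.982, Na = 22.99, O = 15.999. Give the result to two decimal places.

36.73 percentage points

Na in NaCl: molar mass 58.440 g/mol; 1×22.99 = 22.990 g → 39.34 wt%.
Na in (Na_0.31K_0.69)AlSi_3O_8: molar mass 273.334 g/mol; 0.31×22.99 = 7.127 g → 2.61 wt%.
Difference = 39.34 − 2.61 = 36.73 percentage points.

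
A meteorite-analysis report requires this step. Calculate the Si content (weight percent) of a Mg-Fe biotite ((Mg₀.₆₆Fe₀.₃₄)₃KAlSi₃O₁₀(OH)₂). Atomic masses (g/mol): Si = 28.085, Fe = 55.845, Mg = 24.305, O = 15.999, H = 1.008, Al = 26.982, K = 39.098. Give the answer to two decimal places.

18.75 weight percent

Molar mass of (Mg₀.₆₆Fe₀.₃₄)₃KAlSi₃O₁₀(OH)₂: 1.98*24.305 + 1.02*55.845 + 1*39.098 + 1*26.982 + 3*28.085 + 12*15.999 + 2*1.008 = 449.425 g/mol.
Mass of Si per formula unit: 3 × 28.085 = 84.255 g.
Weight fraction Si = 84.255 / 449.425 = 0.1875.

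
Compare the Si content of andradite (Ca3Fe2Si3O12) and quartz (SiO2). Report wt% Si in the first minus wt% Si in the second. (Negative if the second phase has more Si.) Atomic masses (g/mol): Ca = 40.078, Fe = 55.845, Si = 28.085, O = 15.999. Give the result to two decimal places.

-30.16 percentage points

First mineral: 84.255 g Si in 508.167 g formula = 16.58 wt% Si.
Second mineral: 28.085 g Si in 60.083 g formula = 46.74 wt% Si.
16.58% − 46.74% gives a difference of -30.16 percentage points.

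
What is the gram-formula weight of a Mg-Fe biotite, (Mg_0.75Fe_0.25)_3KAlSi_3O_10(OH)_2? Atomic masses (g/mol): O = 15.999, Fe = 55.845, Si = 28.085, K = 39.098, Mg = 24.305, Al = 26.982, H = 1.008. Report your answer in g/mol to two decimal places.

440.91 g/mol

The formula mass is the sum 2.25·24.305 + 0.75·55.845 + 1·39.098 + 1·26.982 + 3·28.085 + 12·15.999 + 2·1.008.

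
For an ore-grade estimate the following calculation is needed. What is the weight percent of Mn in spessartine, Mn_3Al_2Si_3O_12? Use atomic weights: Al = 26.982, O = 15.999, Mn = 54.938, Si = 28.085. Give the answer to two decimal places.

M(Mn_3Al_2Si_3O_12) = 495.021 g/mol.
Mn contributes 3 × 54.938 = 164.814 g per mole.
164.814/495.021 = 0.3329 → 33.29%.

33.29 weight percent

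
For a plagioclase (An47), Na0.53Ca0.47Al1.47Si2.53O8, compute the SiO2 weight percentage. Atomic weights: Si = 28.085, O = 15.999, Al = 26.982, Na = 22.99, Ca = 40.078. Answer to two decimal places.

M(Na0.53Ca0.47Al1.47Si2.53O8) = 269.732 g/mol; M(SiO2) = 60.083 g/mol.
Moles SiO2 per formula unit = 2.53 Si ÷ 1 = 2.5300.
SiO2 fraction = (2.5300 × 60.083) / 269.732 = 152.010/269.732 = 0.5636.

56.36 wt%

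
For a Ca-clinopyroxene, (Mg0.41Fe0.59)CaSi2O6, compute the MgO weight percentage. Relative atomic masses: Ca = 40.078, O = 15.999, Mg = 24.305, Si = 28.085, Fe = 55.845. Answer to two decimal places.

7.03 wt%

Molar mass of (Mg0.41Fe0.59)CaSi2O6 = 0.41*24.305 + 0.59*55.845 + 1*40.078 + 2*28.085 + 6*15.999 = 235.156 g/mol.
Each formula unit contains 0.41 Mg, equivalent to 0.41/1 = 0.4100 mol MgO.
M(MgO) = 1×24.305 + 1×15.999 = 40.304 g/mol.
Mass of MgO per formula unit = 0.4100 × 40.304 = 16.525 g.
MgO wt% = 16.525 / 235.156 × 100 = 7.03%.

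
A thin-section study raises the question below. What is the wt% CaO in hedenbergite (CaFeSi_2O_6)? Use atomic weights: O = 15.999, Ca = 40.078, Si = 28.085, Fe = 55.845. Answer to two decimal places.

22.60 wt%

Formula mass = 248.087 g/mol.
1 Ca → 1.0000 mol CaO per formula unit; M(CaO) = 56.077, so CaO mass = 56.077 g.
56.077/248.087 × 100 = 22.60 wt%.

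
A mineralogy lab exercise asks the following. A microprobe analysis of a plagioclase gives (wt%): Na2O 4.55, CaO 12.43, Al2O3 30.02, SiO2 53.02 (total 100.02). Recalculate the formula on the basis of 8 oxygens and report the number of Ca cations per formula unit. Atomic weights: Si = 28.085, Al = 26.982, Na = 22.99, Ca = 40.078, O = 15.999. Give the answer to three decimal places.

Na2O (M=61.979): mol = 0.07341; Na = 0.14682, O = 0.07341.
CaO (M=56.077): mol = 0.22166; Ca = 0.22166, O = 0.22166.
Al2O3 (M=101.961): mol = 0.29443; Al = 0.58886, O = 0.88329.
SiO2 (M=60.083): mol = 0.88245; Si = 0.88245, O = 1.76490.
ΣO = 2.94326; factor = 8/ΣO = 2.71807.
Ca apfu = 0.22166 × 2.71807 = 0.602.

0.602 Ca apfu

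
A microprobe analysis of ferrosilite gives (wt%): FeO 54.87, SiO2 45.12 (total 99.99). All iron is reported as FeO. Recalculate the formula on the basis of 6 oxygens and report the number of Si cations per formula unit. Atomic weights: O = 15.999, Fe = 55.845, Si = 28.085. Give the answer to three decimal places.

FeO (M=71.844): mol = 0.76374; Fe = 0.76374, O = 0.76374.
SiO2 (M=60.083): mol = 0.75096; Si = 0.75096, O = 1.50192.
ΣO = 2.26566; factor = 6/ΣO = 2.64823.
Si apfu = 0.75096 × 2.64823 = 1.989.

1.989 Si apfu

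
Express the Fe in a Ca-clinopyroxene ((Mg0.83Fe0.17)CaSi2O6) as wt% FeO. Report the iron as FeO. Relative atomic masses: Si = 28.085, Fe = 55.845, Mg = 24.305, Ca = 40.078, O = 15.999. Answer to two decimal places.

M((Mg0.83Fe0.17)CaSi2O6) = 221.909 g/mol; M(FeO) = 71.844 g/mol.
Moles FeO per formula unit = 0.17 Fe ÷ 1 = 0.1700.
FeO fraction = (0.1700 × 71.844) / 221.909 = 12.213/221.909 = 0.0550.

5.50 wt%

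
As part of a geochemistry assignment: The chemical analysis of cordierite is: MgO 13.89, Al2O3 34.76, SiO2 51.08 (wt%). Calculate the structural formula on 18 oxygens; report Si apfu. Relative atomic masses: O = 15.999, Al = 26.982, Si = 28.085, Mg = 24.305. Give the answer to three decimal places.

4.988 Si apfu

13.89 wt% MgO ÷ 40.304 g/mol = 0.34463 mol, giving 0.34463 Mg and 0.34463 O.
34.76 wt% Al2O3 ÷ 101.961 g/mol = 0.34091 mol, giving 0.68182 Al and 1.02273 O.
51.08 wt% SiO2 ÷ 60.083 g/mol = 0.85016 mol, giving 0.85016 Si and 1.70032 O.
Oxygen sums to 3.06768; scaling by 18/3.06768 = 5.86763 puts the formula on 18 O.
Si: 0.85016 × 5.86763 = 4.988 atoms per formula unit.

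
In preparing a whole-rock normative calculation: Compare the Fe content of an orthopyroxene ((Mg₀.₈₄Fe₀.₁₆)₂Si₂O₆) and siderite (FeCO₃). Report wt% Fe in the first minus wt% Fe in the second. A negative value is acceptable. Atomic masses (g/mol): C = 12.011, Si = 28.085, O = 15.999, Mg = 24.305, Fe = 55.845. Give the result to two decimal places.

-39.73 percentage points

M((Mg₀.₈₄Fe₀.₁₆)₂Si₂O₆) = 210.867 g/mol, so wt% Fe = 17.870/210.867 × 100 = 8.47%.
M(FeCO₃) = 115.853 g/mol, so wt% Fe = 55.845/115.853 × 100 = 48.20%.
8.47 − 48.20 = -39.73 pp.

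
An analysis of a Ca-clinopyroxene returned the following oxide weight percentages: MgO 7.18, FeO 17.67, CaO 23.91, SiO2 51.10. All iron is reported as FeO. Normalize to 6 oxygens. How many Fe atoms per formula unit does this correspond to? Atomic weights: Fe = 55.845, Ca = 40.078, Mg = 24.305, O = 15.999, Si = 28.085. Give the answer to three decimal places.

MgO: 7.18/40.304 = 0.17815 mol → 0.17815 mol Mg, 0.17815 mol O.
FeO: 17.67/71.844 = 0.24595 mol → 0.24595 mol Fe, 0.24595 mol O.
CaO: 23.91/56.077 = 0.42638 mol → 0.42638 mol Ca, 0.42638 mol O.
SiO2: 51.10/60.083 = 0.85049 mol → 0.85049 mol Si, 1.70098 mol O.
Total oxygen = 2.55146 mol. Normalization factor = 6/2.55146 = 2.35159.
Fe per 6 O = 0.24595 × 2.35159 = 0.578.

0.578 Fe apfu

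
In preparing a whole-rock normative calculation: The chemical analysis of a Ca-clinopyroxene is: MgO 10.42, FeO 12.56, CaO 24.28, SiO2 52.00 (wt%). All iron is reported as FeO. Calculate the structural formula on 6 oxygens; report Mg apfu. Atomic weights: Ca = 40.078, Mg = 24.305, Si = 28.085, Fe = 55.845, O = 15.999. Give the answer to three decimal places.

10.42 wt% MgO ÷ 40.304 g/mol = 0.25854 mol, giving 0.25854 Mg and 0.25854 O.
12.56 wt% FeO ÷ 71.844 g/mol = 0.17482 mol, giving 0.17482 Fe and 0.17482 O.
24.28 wt% CaO ÷ 56.077 g/mol = 0.43298 mol, giving 0.43298 Ca and 0.43298 O.
52.00 wt% SiO2 ÷ 60.083 g/mol = 0.86547 mol, giving 0.86547 Si and 1.73094 O.
Oxygen sums to 2.59728; scaling by 6/2.59728 = 2.31011 puts the formula on 6 O.
Mg: 0.25854 × 2.31011 = 0.597 atoms per formula unit.

0.597 Mg apfu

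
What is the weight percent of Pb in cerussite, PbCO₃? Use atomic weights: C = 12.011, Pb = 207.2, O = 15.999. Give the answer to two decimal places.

77.54 wt%

Formula mass = 1×207.2 + 1×12.011 + 3×15.999 = 267.208 g/mol, of which 207.200 g is Pb.
So Pb makes up 207.200/267.208 = 0.7754 of the mass, i.e. 77.54%.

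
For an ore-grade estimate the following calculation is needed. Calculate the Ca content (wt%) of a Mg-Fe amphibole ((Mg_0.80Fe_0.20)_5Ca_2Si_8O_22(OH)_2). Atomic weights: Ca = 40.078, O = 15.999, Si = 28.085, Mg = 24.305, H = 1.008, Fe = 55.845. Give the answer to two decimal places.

M((Mg_0.80Fe_0.20)_5Ca_2Si_8O_22(OH)_2) = 843.893 g/mol.
Ca contributes 2 × 40.078 = 80.156 g per mole.
80.156/843.893 = 0.0950 → 9.50%.

9.50 wt%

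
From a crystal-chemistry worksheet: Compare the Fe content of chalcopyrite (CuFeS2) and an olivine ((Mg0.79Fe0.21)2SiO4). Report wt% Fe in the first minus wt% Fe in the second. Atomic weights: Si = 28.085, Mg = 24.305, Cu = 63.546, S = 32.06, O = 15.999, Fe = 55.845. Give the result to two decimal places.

M(CuFeS2) = 183.511 g/mol, so wt% Fe = 55.845/183.511 × 100 = 30.43%.
M((Mg0.79Fe0.21)2SiO4) = 153.938 g/mol, so wt% Fe = 23.455/153.938 × 100 = 15.24%.
30.43 − 15.24 = 15.19 pp.

15.19 percentage points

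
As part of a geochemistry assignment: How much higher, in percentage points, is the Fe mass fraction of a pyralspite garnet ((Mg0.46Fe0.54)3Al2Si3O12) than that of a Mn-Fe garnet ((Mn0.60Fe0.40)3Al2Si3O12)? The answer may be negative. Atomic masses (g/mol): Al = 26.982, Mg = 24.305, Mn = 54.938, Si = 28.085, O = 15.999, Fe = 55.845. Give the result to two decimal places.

M((Mg0.46Fe0.54)3Al2Si3O12) = 454.217 g/mol, so wt% Fe = 90.469/454.217 × 100 = 19.92%.
M((Mn0.60Fe0.40)3Al2Si3O12) = 496.109 g/mol, so wt% Fe = 67.014/496.109 × 100 = 13.51%.
19.92 − 13.51 = 6.41 pp.

6.41 percentage points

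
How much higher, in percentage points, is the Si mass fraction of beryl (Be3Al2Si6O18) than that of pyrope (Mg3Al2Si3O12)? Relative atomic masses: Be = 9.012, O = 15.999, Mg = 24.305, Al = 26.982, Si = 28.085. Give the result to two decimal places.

10.45 percentage points

First mineral: 168.510 g Si in 537.492 g formula = 31.35 wt% Si.
Second mineral: 84.255 g Si in 403.122 g formula = 20.90 wt% Si.
31.35% − 20.90% gives a difference of 10.45 percentage points.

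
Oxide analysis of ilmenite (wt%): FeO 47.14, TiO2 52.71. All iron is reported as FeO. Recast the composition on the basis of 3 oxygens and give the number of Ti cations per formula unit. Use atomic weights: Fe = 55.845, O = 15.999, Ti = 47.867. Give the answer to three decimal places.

FeO (M=71.844): mol = 0.65614; Fe = 0.65614, O = 0.65614.
TiO2 (M=79.865): mol = 0.65999; Ti = 0.65999, O = 1.31998.
ΣO = 1.97612; factor = 3/ΣO = 1.51813.
Ti apfu = 0.65999 × 1.51813 = 1.002.

1.002 Ti apfu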